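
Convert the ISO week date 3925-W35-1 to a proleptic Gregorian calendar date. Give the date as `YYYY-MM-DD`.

3925-08-24

ISO week 1 of 3925 is the week containing the first Thursday of 3925.
Week 35, day 1 (Monday) lands on 3925-08-24.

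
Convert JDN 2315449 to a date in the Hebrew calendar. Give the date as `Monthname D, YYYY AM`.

The Gregorian equivalent of JDN 2315449 is 20 May 1627.
In the Hebrew calendar that day is Sivan 5, 5387 AM.

Sivan 5, 5387 AM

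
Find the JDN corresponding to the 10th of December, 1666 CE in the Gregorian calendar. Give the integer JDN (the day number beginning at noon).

JDN 2299161 is 15 October 1582 CE (Gregorian); the target day is +30737 days from there, so JDN = 2329898.

2329898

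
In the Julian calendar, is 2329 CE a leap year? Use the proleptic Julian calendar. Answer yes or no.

2329 mod 4 = 1, so it is a common year in the Julian calendar.

no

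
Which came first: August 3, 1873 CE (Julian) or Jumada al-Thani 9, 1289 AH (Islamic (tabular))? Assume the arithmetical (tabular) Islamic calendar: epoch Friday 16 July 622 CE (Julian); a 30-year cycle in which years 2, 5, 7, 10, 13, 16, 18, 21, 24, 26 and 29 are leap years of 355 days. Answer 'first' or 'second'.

Converting both to JDN: 2405386 vs 2405020; the smaller is the second.

second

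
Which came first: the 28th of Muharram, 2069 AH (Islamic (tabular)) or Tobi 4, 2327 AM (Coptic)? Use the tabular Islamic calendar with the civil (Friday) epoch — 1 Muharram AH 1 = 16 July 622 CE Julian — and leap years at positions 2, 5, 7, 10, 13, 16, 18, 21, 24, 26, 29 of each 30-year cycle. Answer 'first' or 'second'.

Converting both to JDN: 2681297 vs 2674724; the smaller is the second.

second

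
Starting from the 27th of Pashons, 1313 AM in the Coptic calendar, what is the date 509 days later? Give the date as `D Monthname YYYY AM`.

16 Paopi 1315 AM

The starting date is JDN 2304504; 2304504 + 509 = 2305013.
JDN 2305013 corresponds to 16 Paopi 1315 AM.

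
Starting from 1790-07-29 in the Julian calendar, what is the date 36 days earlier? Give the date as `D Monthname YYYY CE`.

23 June 1790 CE

JDN of 1790-07-29 = 2375065.
2375065 − 36 = 2375029.
JDN 2375029 in the Julian calendar is 23 June 1790 CE.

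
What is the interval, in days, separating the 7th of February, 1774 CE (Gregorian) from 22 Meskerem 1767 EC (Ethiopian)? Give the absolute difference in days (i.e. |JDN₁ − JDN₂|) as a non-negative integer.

First date → JDN 2369038; second date → JDN 2369273.
The interval is |2369038 − 2369273| = 235 days.

235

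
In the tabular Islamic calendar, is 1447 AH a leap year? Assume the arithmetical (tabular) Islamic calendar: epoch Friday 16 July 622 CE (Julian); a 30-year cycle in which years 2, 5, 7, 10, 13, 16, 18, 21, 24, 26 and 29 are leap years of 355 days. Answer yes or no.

Year 1447 AH is year 7 of its 30-year cycle; leap positions are 2, 5, 7, 10, 13, 16, 18, 21, 24, 26, 29, so it is a leap year (355 days).

yes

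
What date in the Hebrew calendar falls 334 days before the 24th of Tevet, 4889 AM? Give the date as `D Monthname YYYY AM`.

Counting 334 days back from JDN 2133412 reaches JDN 2133078, which is 15 Shevat 4888 AM.

15 Shevat 4888 AM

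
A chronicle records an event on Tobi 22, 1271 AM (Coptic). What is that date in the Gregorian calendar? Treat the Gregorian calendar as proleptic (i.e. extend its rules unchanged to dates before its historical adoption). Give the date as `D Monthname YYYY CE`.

27 January 1555 CE

Both dates share Julian Day Number 2289038; in the Gregorian calendar that is 27 January 1555 CE.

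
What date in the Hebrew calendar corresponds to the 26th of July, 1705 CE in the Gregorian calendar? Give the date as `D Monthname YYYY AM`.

5 Av 5465 AM

Both dates share Julian Day Number 2344005; in the Hebrew calendar that is 5 Av 5465 AM.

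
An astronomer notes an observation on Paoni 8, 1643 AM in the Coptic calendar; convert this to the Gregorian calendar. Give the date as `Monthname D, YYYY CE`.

Both dates share Julian Day Number 2425047; in the Gregorian calendar that is 15 June 1927 CE.

June 15, 1927 CE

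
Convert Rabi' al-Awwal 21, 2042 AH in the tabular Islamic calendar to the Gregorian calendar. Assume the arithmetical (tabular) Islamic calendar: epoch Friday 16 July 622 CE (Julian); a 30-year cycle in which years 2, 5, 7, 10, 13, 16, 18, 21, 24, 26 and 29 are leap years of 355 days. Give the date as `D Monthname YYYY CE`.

Both dates share Julian Day Number 2671781; in the Gregorian calendar that is 27 December 2602 CE.

27 December 2602 CE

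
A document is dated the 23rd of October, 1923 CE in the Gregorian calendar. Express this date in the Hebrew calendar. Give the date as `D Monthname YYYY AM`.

Both dates share Julian Day Number 2423716; in the Hebrew calendar that is 13 Cheshvan 5684 AM.

13 Cheshvan 5684 AM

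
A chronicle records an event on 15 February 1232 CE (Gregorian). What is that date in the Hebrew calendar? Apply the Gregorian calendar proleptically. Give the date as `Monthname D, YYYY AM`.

Adar I 16, 4992 AM

Julian Day Number of the source date = 2171084.
Converting JDN 2171084 to the Hebrew calendar gives 16 Adar I 4992 AM.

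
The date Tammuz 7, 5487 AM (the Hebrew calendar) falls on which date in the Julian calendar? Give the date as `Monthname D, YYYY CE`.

June 15, 1727 CE

Both dates share Julian Day Number 2352010; in the Julian calendar that is 15 June 1727 CE.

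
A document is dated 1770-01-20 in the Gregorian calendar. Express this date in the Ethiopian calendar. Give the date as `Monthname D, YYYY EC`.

Tir 14, 1762 EC

Julian Day Number of the source date = 2367559.
Converting JDN 2367559 to the Ethiopian calendar gives 14 Tir 1762 EC.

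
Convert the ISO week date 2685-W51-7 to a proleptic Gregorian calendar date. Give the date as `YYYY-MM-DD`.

2685-12-20

ISO week 1 of 2685 is the week containing the first Thursday of 2685.
Week 51, day 7 (Sunday) lands on 2685-12-20.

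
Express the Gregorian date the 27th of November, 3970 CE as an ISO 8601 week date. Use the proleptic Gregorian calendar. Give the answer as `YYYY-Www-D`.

3970-W48-5

The weekday is Friday (ISO weekday 5).
That Friday belongs to ISO week 48 of ISO year 3970.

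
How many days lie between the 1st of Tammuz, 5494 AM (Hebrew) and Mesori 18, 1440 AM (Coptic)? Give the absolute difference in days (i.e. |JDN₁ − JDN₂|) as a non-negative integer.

JDN of the first date = 2354573.
JDN of the second date = 2350972.
|2350972 − 2354573| = 3601.

3601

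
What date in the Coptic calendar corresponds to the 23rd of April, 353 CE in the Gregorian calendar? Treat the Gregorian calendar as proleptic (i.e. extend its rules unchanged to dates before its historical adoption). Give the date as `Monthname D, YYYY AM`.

Julian Day Number of the source date = 1850103.
Converting JDN 1850103 to the Coptic calendar gives 27 Parmouti 69 AM.

Parmouti 27, 69 AM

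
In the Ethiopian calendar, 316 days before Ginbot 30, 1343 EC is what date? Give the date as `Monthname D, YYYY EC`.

The starting date is JDN 2214655; 2214655 − 316 = 2214339.
JDN 2214339 corresponds to Hamle 19, 1342 EC.

Hamle 19, 1342 EC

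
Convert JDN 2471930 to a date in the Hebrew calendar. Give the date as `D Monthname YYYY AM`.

The Gregorian equivalent of JDN 2471930 is 24 October 2055.
In the Hebrew calendar that day is 2 Cheshvan 5816 AM.

2 Cheshvan 5816 AM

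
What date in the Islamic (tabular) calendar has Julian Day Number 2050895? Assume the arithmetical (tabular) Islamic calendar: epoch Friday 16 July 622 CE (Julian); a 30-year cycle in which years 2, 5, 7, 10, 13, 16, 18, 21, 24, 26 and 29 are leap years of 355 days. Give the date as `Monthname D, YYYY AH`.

The proleptic Gregorian equivalent of JDN 2050895 is 22 January 903.
In the tabular Islamic calendar that day is Safar 14, 290 AH.

Safar 14, 290 AH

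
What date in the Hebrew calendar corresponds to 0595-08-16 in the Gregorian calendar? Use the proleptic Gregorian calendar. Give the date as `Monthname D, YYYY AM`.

Julian Day Number of the source date = 1938607.
Converting JDN 1938607 to the Hebrew calendar gives 3 Elul 4355 AM.

Elul 3, 4355 AM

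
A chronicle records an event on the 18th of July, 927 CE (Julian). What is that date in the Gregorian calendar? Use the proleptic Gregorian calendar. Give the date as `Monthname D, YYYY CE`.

For dates in this range the Gregorian date is 5 days ahead of the Julian.
18 July 927 Julian + 5 days → 23 July 927 Gregorian.

July 23, 927 CE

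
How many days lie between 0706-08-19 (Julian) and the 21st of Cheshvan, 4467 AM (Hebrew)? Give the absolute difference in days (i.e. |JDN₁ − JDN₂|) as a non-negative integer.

JDN of the first date = 1979155.
JDN of the second date = 1979230.
|1979230 − 1979155| = 75.

75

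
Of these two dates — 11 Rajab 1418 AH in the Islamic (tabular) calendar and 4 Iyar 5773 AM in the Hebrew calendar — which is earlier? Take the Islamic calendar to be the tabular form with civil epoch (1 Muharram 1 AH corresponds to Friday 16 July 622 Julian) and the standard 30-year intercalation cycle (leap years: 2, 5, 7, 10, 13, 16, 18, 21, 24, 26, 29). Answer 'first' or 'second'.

Converting both to JDN: 2450765 vs 2456397; the smaller is the first.

first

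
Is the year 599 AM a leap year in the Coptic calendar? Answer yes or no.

599 mod 4 = 3; in the Coptic calendar a year is leap when year mod 4 = 3, so it is a leap year.

yes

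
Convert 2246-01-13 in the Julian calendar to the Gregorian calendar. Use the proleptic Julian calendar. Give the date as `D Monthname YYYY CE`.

28 January 2246 CE

For dates in this range the Gregorian date is 15 days ahead of the Julian.
13 January 2246 Julian + 15 days → 28 January 2246 Gregorian.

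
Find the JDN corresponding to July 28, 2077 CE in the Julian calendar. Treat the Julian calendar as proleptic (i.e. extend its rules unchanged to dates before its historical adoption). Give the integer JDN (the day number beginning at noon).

2479891

In the Gregorian calendar the same day is 10 August 2077.
JDN 2299161 is 15 October 1582 CE (Gregorian); the target day is +180730 days from there, so JDN = 2479891.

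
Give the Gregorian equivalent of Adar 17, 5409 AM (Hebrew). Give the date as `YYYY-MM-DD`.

Julian Day Number of the source date = 2323405.
Converting JDN 2323405 to the Gregorian calendar gives 1 March 1649 CE.

1649-03-01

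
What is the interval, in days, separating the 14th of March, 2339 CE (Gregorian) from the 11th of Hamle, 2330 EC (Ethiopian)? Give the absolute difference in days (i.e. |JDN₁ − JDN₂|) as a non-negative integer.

First date → JDN 2575434; second date → JDN 2575198.
The interval is |2575434 − 2575198| = 236 days.

236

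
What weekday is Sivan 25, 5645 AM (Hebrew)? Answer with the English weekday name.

Monday

Equivalently 8 June 1885 Gregorian, JDN 2409701.
Since JDN mod 7 = 0 (0 = Monday), the day is Monday.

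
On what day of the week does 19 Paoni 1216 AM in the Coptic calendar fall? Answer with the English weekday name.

Saturday

In the proleptic Gregorian calendar this is 23 June 1500 (JDN 2269097).
JDN 2269097 mod 7 = 5, and JDN 0 was a Monday, so this is a Saturday.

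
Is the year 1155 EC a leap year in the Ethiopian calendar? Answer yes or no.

yes

1155 mod 4 = 3; in the Ethiopian calendar a year is leap when year mod 4 = 3, so it is a leap year.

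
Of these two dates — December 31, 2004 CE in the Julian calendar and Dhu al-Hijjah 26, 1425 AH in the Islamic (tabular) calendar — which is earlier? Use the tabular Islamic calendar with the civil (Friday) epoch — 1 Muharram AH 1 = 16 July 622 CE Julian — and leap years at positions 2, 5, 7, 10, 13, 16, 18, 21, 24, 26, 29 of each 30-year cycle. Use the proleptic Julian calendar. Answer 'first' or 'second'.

first

Converting both to JDN: 2453384 vs 2453408; the smaller is the first.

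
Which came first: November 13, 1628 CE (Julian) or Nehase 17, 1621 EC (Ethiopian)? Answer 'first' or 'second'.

first

Converting both to JDN: 2316002 vs 2316272; the smaller is the first.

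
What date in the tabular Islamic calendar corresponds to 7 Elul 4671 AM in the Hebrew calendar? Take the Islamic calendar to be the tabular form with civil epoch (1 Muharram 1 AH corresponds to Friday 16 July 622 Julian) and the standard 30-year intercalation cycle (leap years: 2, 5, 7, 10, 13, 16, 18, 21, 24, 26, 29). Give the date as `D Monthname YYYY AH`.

The source date corresponds to 9 August 911 in the proleptic Gregorian calendar (JDN 2054016).
That day falls on 5 Dhu al-Hijjah 298 AH in the tabular Islamic calendar.

5 Dhu al-Hijjah 298 AH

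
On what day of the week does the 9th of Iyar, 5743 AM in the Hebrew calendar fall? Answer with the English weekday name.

In the Gregorian calendar this is 22 April 1983 (JDN 2445447).
Since JDN mod 7 = 4 (0 = Monday), the day is Friday.

Friday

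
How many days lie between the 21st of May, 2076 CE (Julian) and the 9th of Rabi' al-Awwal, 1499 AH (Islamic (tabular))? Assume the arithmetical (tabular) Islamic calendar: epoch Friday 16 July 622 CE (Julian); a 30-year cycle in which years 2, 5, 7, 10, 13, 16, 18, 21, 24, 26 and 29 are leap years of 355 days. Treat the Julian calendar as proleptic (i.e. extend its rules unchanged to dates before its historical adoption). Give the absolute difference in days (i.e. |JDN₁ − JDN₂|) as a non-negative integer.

First date → JDN 2479458; second date → JDN 2479348.
The interval is |2479458 − 2479348| = 110 days.

110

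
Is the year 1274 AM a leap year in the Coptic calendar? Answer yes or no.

no

1274 mod 4 = 2; in the Coptic calendar a year is leap when year mod 4 = 3, so it is a common year.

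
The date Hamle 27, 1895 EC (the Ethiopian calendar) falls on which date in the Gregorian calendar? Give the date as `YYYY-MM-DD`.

Both dates share Julian Day Number 2416330; in the Gregorian calendar that is 3 August 1903 CE.

1903-08-03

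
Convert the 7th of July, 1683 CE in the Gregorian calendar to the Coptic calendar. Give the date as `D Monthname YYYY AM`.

Both dates share Julian Day Number 2335951; in the Coptic calendar that is 3 Epip 1399 AM.

3 Epip 1399 AM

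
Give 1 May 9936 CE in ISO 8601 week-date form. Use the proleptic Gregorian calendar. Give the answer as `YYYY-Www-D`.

9936-W18-5

The weekday is Friday (ISO weekday 5).
That Friday belongs to ISO week 18 of ISO year 9936.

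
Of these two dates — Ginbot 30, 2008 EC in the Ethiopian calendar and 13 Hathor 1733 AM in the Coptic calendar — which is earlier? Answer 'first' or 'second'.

First date → JDN 2457547; second date → JDN 2457715.
JDN 2457547 < JDN 2457715, so the first date is earlier.

first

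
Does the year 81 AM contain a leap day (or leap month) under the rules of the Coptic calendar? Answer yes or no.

no

81 mod 4 = 1; in the Coptic calendar a year is leap when year mod 4 = 3, so it is a common year.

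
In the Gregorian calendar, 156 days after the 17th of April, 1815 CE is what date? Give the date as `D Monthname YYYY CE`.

20 September 1815 CE

Counting 156 days forward from JDN 2384081 reaches JDN 2384237, which is 20 September 1815 CE.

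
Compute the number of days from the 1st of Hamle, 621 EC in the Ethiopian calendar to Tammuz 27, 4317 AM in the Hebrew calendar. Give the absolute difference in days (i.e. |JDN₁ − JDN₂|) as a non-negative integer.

26283

First date → JDN 1950976; second date → JDN 1924693.
The interval is |1950976 − 1924693| = 26283 days.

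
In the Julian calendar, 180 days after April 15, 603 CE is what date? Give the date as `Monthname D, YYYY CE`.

The starting date is JDN 1941408; 1941408 + 180 = 1941588.
JDN 1941588 corresponds to October 12, 603 CE.

October 12, 603 CE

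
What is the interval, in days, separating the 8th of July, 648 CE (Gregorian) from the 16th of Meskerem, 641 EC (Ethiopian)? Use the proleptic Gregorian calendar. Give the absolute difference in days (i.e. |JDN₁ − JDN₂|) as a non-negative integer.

First date → JDN 1957926; second date → JDN 1957996.
The interval is |1957926 − 1957996| = 70 days.

70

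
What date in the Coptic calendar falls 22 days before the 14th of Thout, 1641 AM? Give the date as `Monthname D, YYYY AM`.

JDN of the 14th of Thout, 1641 AM = 2424053.
2424053 − 22 = 2424031.
JDN 2424031 in the Coptic calendar is Mesori 27, 1640 AM.

Mesori 27, 1640 AM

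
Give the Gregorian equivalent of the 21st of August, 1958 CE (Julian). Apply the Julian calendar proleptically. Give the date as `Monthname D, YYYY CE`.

September 3, 1958 CE

The Julian–Gregorian offset here is 13 days (Julian trailing).
21 August 1958 Julian + 13 days → 3 September 1958 Gregorian.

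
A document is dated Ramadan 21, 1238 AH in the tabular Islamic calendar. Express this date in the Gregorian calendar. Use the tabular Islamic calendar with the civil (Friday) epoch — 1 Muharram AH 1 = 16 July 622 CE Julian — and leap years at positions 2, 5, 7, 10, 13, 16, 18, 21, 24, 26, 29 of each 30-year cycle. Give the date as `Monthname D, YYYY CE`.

Julian Day Number of the source date = 2387048.
Converting JDN 2387048 to the Gregorian calendar gives 1 June 1823 CE.

June 1, 1823 CE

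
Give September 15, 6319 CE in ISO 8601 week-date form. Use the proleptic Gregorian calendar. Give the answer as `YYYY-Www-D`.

6319-W38-1

The weekday is Monday (ISO weekday 1).
That Monday belongs to ISO week 38 of ISO year 6319.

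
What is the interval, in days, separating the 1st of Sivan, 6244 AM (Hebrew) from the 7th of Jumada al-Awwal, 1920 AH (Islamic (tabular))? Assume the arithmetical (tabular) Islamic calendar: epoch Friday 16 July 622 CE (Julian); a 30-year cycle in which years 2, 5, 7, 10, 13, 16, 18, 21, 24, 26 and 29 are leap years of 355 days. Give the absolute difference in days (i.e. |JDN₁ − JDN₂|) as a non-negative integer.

125

First date → JDN 2628469; second date → JDN 2628594.
The interval is |2628469 − 2628594| = 125 days.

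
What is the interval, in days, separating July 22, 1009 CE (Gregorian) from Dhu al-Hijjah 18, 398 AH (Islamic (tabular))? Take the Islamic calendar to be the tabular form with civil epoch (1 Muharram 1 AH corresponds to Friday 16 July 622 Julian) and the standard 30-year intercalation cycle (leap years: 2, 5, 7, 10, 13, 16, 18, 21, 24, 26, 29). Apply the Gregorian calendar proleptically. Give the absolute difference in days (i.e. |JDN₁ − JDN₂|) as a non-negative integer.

326

JDN of the first date = 2089792.
JDN of the second date = 2089466.
|2089466 − 2089792| = 326.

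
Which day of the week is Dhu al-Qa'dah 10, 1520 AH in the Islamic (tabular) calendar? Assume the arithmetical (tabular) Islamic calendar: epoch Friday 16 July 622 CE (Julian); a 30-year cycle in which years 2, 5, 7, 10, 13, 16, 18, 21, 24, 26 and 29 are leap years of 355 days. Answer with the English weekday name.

This is JDN 2487027 (22 February 2097 Gregorian).
2487027 ≡ 4 (mod 7); counting from Monday = 0 gives Friday.

Friday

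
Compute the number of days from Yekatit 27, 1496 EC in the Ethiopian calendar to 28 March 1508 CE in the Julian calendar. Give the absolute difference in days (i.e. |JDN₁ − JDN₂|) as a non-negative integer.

1496

First date → JDN 2270446; second date → JDN 2271942.
The interval is |2270446 − 2271942| = 1496 days.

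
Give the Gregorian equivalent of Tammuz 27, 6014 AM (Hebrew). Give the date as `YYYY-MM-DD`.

Both dates share Julian Day Number 2544511; in the Gregorian calendar that is 14 July 2254 CE.

2254-07-14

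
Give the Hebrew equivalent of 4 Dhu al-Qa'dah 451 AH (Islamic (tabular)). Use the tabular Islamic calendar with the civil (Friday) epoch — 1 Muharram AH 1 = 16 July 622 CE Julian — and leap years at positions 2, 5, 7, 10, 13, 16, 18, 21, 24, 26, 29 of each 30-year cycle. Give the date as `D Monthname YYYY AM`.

Both dates share Julian Day Number 2108203; in the Hebrew calendar that is 5 Tevet 4820 AM.

5 Tevet 4820 AM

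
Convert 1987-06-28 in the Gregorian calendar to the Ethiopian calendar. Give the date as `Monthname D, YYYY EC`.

Sene 21, 1979 EC

Julian Day Number of the source date = 2446975.
Converting JDN 2446975 to the Ethiopian calendar gives 21 Sene 1979 EC.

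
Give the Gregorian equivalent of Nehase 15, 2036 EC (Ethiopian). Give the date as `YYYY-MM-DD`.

Julian Day Number of the source date = 2467849.
Converting JDN 2467849 to the Gregorian calendar gives 21 August 2044 CE.

2044-08-21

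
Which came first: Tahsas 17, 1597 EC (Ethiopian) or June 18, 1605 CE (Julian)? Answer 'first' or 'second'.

first

First date → JDN 2307266; second date → JDN 2307453.
JDN 2307266 < JDN 2307453, so the first date is earlier.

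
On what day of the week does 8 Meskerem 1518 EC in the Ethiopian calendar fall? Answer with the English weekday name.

Tuesday

This is JDN 2278312 (15 September 1525 Gregorian).
JDN 2278312 mod 7 = 1, and JDN 0 was a Monday, so this is a Tuesday.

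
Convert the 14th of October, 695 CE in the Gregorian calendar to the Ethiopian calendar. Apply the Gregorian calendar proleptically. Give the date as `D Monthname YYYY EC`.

Both dates share Julian Day Number 1975190; in the Ethiopian calendar that is 13 Tikimt 688 EC.

13 Tikimt 688 EC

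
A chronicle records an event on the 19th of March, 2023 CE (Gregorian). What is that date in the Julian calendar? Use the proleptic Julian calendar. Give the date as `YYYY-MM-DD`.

For dates in this range the Gregorian date is 13 days ahead of the Julian.
19 March 2023 Gregorian − 13 days → 6 March 2023 Julian.

2023-03-06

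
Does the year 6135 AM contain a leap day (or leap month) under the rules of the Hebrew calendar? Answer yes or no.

yes

Hebrew year 6135 is year 17 of its 19-year Metonic cycle; leap years are at positions 3, 6, 8, 11, 14, 17, 19, so it is a leap year (13 months).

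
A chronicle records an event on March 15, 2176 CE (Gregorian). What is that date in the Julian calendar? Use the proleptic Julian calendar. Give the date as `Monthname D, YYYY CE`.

At this point the Julian calendar is 14 days behind the Gregorian.
15 March 2176 Gregorian − 14 days → 1 March 2176 Julian.

March 1, 2176 CE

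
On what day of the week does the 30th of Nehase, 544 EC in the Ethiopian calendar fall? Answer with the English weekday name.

Friday

In the proleptic Gregorian calendar this is 25 August 552 (JDN 1922911).
1922911 ≡ 4 (mod 7); counting from Monday = 0 gives Friday.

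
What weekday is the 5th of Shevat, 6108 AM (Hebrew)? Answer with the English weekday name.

In the Gregorian calendar this is 6 February 2348 (JDN 2578685).
Since JDN mod 7 = 4 (0 = Monday), the day is Friday.

Friday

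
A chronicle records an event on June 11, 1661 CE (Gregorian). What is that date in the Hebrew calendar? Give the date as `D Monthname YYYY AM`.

Julian Day Number of the source date = 2327890.
Converting JDN 2327890 to the Hebrew calendar gives 14 Sivan 5421 AM.

14 Sivan 5421 AM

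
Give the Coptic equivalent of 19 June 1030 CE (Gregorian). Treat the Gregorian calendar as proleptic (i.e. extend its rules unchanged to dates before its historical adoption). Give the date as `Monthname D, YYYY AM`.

Paoni 19, 746 AM

Both dates share Julian Day Number 2097429; in the Coptic calendar that is 19 Paoni 746 AM.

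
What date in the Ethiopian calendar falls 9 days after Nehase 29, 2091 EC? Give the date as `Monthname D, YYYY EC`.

The starting date is JDN 2487951; 2487951 + 9 = 2487960.
JDN 2487960 corresponds to Meskerem 2, 2092 EC.

Meskerem 2, 2092 EC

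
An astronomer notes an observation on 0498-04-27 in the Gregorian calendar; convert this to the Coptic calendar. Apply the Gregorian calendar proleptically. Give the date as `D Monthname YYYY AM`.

Both dates share Julian Day Number 1903068; in the Coptic calendar that is 1 Pashons 214 AM.

1 Pashons 214 AM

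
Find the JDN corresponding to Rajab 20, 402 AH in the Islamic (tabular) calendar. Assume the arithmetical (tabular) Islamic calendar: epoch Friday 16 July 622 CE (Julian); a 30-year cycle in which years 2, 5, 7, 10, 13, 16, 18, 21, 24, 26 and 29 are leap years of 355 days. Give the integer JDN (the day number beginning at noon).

Equivalently 22 February 1012 (proleptic Gregorian).
JDN 2299161 is 15 October 1582 CE (Gregorian); the target day is −208424 days from there, so JDN = 2090737.

2090737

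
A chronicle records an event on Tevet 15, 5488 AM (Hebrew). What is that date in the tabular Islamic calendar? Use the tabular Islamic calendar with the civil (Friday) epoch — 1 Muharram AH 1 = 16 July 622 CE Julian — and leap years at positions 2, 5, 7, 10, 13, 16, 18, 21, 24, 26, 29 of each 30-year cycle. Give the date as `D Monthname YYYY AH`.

14 Jumada al-Awwal 1140 AH

Both dates share Julian Day Number 2352195; in the tabular Islamic calendar that is 14 Jumada al-Awwal 1140 AH.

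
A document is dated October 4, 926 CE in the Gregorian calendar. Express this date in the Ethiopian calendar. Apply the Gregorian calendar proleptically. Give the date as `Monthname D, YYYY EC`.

Julian Day Number of the source date = 2059551.
Converting JDN 2059551 to the Ethiopian calendar gives 2 Tikimt 919 EC.

Tikimt 2, 919 EC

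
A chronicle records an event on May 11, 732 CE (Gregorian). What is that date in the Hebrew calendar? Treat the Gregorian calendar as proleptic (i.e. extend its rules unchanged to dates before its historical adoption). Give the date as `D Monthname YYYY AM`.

Julian Day Number of the source date = 1988548.
Converting JDN 1988548 to the Hebrew calendar gives 7 Iyar 4492 AM.

7 Iyar 4492 AM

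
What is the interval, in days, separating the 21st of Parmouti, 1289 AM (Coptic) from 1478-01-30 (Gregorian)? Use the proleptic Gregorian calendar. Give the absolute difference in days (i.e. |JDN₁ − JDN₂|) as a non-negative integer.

34784

First date → JDN 2295702; second date → JDN 2260918.
The interval is |2295702 − 2260918| = 34784 days.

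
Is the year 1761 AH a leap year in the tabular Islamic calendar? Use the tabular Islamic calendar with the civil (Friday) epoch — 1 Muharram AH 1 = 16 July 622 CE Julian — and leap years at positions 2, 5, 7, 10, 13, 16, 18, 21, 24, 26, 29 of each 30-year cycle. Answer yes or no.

yes

Year 1761 AH is year 21 of its 30-year cycle; leap positions are 2, 5, 7, 10, 13, 16, 18, 21, 24, 26, 29, so it is a leap year (355 days).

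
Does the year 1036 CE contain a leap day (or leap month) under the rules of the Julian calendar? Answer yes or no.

1036 mod 4 = 0, so it is a leap year in the Julian calendar.

yes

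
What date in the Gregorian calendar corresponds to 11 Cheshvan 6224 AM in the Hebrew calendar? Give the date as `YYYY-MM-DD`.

Julian Day Number of the source date = 2620950.
Converting JDN 2620950 to the Gregorian calendar gives 25 October 2463 CE.

2463-10-25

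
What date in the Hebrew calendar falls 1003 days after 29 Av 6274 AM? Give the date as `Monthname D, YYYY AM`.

Iyar 28, 6277 AM

Counting 1003 days forward from JDN 2639513 reaches JDN 2640516, which is Iyar 28, 6277 AM.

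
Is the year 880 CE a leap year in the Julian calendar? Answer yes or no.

880 mod 4 = 0, so it is a leap year in the Julian calendar.

yes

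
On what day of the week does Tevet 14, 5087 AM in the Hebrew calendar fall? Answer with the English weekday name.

Tuesday

In the proleptic Gregorian calendar this is 17 December 1326 (JDN 2205722).
JDN 2205722 mod 7 = 1, and JDN 0 was a Monday, so this is a Tuesday.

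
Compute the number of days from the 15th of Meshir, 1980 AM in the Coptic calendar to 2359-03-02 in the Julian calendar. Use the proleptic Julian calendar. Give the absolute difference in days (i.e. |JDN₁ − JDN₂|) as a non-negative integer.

First date → JDN 2548024; second date → JDN 2582743.
The interval is |2548024 − 2582743| = 34719 days.

34719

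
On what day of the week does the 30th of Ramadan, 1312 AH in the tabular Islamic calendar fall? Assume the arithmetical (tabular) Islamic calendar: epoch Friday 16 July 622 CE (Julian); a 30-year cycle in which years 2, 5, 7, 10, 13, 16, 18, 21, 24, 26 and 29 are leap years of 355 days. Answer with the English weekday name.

Wednesday

This is JDN 2413280 (27 March 1895 Gregorian).
Since JDN mod 7 = 2 (0 = Monday), the day is Wednesday.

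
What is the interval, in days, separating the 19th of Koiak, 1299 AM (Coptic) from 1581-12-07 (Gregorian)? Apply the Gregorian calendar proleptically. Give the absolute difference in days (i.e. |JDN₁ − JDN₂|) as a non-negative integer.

JDN of the first date = 2299232.
JDN of the second date = 2298849.
|2298849 − 2299232| = 383.

383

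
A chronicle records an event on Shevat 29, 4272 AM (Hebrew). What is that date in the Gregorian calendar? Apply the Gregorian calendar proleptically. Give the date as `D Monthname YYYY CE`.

Both dates share Julian Day Number 1908098; in the Gregorian calendar that is 4 February 512 CE.

4 February 512 CE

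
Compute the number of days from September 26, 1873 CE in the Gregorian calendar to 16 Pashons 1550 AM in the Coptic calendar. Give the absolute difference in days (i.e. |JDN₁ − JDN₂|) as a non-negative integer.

First date → JDN 2405428; second date → JDN 2391057.
The interval is |2405428 − 2391057| = 14371 days.

14371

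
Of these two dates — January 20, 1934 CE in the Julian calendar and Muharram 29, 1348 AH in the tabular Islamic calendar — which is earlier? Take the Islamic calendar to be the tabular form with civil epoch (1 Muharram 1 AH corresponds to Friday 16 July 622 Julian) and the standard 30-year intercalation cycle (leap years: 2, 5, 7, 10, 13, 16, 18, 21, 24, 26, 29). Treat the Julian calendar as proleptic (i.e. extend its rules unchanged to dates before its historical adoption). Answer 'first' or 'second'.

The two dates have Julian Day Numbers 2427471 and 2425800 respectively.
Since 2425800 < 2427471, the second date comes first.

second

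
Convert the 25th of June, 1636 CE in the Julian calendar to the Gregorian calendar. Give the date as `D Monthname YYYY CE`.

5 July 1636 CE

For dates in this range the Gregorian date is 10 days ahead of the Julian.
25 June 1636 Julian + 10 days → 5 July 1636 Gregorian.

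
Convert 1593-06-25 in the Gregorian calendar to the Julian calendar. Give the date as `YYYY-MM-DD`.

1593-06-15

At this point the Julian calendar is 10 days behind the Gregorian.
25 June 1593 Gregorian − 10 days → 15 June 1593 Julian.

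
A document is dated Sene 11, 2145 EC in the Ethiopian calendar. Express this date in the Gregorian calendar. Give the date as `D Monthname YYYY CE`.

19 June 2153 CE

Julian Day Number of the source date = 2507597.
Converting JDN 2507597 to the Gregorian calendar gives 19 June 2153 CE.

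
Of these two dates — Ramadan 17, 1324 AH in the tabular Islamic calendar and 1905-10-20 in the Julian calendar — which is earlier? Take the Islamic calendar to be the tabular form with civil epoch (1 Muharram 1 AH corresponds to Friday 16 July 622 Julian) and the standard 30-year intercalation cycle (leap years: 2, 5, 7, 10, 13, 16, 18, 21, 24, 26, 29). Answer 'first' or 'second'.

Converting both to JDN: 2417519 vs 2417152; the smaller is the second.

second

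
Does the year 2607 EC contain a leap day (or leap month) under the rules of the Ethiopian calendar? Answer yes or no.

2607 mod 4 = 3; in the Ethiopian calendar a year is leap when year mod 4 = 3, so it is a leap year.

yes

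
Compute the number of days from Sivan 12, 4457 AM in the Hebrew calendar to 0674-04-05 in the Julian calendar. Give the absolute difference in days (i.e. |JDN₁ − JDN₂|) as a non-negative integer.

First date → JDN 1975795; second date → JDN 1967331.
The interval is |1975795 − 1967331| = 8464 days.

8464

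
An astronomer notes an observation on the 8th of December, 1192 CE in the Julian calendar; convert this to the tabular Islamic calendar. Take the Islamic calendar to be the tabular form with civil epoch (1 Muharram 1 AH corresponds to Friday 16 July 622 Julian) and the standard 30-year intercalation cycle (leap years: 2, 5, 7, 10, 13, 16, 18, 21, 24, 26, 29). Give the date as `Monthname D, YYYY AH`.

The source date corresponds to 15 December 1192 in the proleptic Gregorian calendar (JDN 2156778).
That day falls on 1 Dhu al-Hijjah 588 AH in the tabular Islamic calendar.

Dhu al-Hijjah 1, 588 AH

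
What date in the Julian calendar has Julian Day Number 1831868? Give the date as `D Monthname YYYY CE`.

20 May 303 CE

JDN 1831868 is 21 May 303 in the proleptic Gregorian calendar.
In the Julian calendar that day is 20 May 303 CE.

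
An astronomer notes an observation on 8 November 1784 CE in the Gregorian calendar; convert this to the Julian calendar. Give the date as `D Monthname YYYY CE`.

28 October 1784 CE

At this point the Julian calendar is 11 days behind the Gregorian.
8 November 1784 Gregorian − 11 days → 28 October 1784 Julian.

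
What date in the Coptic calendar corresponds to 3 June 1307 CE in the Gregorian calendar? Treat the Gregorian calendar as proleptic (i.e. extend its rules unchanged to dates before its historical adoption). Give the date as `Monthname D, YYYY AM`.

Paoni 1, 1023 AM

Both dates share Julian Day Number 2198585; in the Coptic calendar that is 1 Paoni 1023 AM.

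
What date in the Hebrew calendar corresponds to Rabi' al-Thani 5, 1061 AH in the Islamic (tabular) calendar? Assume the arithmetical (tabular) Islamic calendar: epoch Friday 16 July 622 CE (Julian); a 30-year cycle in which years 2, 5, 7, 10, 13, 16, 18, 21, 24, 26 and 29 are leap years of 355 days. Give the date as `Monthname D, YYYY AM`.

The source date corresponds to 28 March 1651 in the Gregorian calendar (JDN 2324162).
That day falls on 6 Nisan 5411 AM in the Hebrew calendar.

Nisan 6, 5411 AM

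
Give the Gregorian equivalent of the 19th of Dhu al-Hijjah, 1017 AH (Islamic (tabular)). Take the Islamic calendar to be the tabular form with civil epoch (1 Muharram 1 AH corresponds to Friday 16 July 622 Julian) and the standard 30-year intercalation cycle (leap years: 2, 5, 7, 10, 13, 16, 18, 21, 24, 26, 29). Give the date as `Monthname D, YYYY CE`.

Both dates share Julian Day Number 2308820; in the Gregorian calendar that is 26 March 1609 CE.

March 26, 1609 CE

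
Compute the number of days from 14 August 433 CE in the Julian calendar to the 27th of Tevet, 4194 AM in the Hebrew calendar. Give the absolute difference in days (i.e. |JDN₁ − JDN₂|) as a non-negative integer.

JDN of the first date = 1879437.
JDN of the second date = 1879570.
|1879570 − 1879437| = 133.

133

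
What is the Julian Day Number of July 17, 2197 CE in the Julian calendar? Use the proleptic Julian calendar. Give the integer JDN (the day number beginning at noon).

Equivalently 31 July 2197 (Gregorian).
JDN 2400001 is 17 November 1858 CE (Gregorian), MJD 0; the target day is +123709 days from there, so JDN = 2523710.

2523710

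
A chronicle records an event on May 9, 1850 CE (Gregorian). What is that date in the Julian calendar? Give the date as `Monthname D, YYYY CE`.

April 27, 1850 CE

For dates in this range the Gregorian date is 12 days ahead of the Julian.
9 May 1850 Gregorian − 12 days → 27 April 1850 Julian.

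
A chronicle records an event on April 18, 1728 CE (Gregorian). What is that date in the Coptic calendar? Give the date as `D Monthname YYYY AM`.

Both dates share Julian Day Number 2352307; in the Coptic calendar that is 12 Parmouti 1444 AM.

12 Parmouti 1444 AM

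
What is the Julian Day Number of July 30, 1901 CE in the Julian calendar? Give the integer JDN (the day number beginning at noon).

2415609

In the Gregorian calendar the same day is 12 August 1901.
JDN 2451545 is 1 January 2000 CE (Gregorian); the target day is −35936 days from there, so JDN = 2415609.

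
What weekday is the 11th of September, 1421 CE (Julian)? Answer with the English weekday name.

In the proleptic Gregorian calendar this is 20 September 1421 (JDN 2240332).
JDN 2240332 mod 7 = 3, and JDN 0 was a Monday, so this is a Thursday.

Thursday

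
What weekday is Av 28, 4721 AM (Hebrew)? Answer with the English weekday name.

In the proleptic Gregorian calendar this is 18 August 961 (JDN 2072288).
Since JDN mod 7 = 1 (0 = Monday), the day is Tuesday.

Tuesday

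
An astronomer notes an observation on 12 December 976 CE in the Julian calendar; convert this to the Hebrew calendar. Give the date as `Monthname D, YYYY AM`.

Tevet 17, 4737 AM

Julian Day Number of the source date = 2077888.
Converting JDN 2077888 to the Hebrew calendar gives 17 Tevet 4737 AM.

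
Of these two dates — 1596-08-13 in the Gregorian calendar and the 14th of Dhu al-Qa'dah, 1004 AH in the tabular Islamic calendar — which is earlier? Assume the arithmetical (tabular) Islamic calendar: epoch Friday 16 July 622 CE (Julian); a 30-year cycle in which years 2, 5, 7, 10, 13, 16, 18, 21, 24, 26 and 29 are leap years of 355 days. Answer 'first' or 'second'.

second

Converting both to JDN: 2304212 vs 2304178; the smaller is the second.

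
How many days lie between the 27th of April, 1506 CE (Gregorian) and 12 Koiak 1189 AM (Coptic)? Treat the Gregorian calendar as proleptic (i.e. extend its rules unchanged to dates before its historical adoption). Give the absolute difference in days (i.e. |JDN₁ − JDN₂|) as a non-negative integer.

JDN of the first date = 2271231.
JDN of the second date = 2259048.
|2259048 − 2271231| = 12183.

12183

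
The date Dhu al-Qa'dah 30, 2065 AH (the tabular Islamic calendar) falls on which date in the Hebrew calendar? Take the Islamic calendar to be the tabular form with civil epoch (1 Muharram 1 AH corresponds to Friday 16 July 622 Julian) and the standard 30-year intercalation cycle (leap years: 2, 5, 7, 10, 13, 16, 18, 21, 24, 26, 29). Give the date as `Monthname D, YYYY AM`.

Julian Day Number of the source date = 2680177.
Converting JDN 2680177 to the Hebrew calendar gives 30 Kislev 6386 AM.

Kislev 30, 6386 AM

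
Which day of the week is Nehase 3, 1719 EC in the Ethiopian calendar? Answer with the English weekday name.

This is JDN 2352052 (7 August 1727 Gregorian).
JDN 2352052 mod 7 = 3, and JDN 0 was a Monday, so this is a Thursday.

Thursday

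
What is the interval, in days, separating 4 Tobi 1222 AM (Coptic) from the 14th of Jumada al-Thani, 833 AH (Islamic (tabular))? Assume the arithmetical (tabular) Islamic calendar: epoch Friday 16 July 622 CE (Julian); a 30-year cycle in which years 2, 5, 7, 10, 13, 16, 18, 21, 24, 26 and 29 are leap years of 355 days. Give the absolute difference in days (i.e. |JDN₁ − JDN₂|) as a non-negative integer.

27689

First date → JDN 2271123; second date → JDN 2243434.
The interval is |2271123 − 2243434| = 27689 days.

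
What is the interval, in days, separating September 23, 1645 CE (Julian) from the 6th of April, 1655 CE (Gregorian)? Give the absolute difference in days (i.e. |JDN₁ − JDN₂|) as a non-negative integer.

3472

JDN of the first date = 2322160.
JDN of the second date = 2325632.
|2325632 − 2322160| = 3472.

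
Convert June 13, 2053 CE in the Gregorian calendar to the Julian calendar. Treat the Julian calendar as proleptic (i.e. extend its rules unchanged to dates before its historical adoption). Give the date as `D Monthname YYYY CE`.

31 May 2053 CE

At this point the Julian calendar is 13 days behind the Gregorian.
13 June 2053 Gregorian − 13 days → 31 May 2053 Julian.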